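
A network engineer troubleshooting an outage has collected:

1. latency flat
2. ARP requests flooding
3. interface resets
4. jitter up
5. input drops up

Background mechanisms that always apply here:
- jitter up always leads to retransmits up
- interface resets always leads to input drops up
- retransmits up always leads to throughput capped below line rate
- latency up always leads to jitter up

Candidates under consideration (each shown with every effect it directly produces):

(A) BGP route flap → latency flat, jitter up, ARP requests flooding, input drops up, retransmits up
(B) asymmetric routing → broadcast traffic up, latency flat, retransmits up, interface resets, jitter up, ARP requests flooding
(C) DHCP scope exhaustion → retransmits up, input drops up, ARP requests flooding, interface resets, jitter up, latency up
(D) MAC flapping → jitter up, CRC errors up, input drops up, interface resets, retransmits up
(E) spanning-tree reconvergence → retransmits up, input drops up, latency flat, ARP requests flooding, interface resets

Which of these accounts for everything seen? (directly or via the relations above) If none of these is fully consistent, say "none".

B

For each candidate, compare predicted effects to what was observed:
(A) BGP route flap — latency flat yes; ARP requests flooding yes; interface resets NO; jitter up yes; input drops up yes
(B) asymmetric routing — latency flat yes; ARP requests flooding yes; interface resets yes; jitter up yes; input drops up yes (through interface resets → input drops up)
(C) DHCP scope exhaustion — latency flat NO; ARP requests flooding yes; interface resets yes; jitter up yes; input drops up yes
(D) MAC flapping — does not account for latency flat, ARP requests flooding
(E) spanning-tree reconvergence — latency flat yes; ARP requests flooding yes; interface resets yes; jitter up NO; input drops up yes
(B) is the only candidate with no mismatches.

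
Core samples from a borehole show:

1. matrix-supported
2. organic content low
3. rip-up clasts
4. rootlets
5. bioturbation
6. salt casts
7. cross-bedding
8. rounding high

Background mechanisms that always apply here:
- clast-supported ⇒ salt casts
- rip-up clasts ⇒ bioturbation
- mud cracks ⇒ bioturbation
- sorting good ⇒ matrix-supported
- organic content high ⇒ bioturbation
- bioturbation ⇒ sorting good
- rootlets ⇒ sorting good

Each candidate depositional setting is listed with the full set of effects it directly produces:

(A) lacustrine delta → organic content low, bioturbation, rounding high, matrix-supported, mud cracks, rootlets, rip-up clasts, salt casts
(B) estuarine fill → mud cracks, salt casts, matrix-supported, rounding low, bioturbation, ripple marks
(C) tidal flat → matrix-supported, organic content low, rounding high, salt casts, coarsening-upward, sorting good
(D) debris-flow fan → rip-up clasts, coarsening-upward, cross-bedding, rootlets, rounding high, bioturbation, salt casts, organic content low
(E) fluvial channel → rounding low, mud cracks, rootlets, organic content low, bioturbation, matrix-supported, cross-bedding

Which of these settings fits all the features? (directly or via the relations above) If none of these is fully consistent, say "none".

Checking each candidate against the observations:
(A) lacustrine delta — matrix-supported yes; organic content low yes; rip-up clasts yes; rootlets yes; bioturbation yes; salt casts yes; cross-bedding NO; rounding high yes
(B) estuarine fill — fails on organic content low, rip-up clasts, rootlets, cross-bedding, rounding high (predicts rounding low, not rounding high)
(C) tidal flat — matrix-supported yes; organic content low yes; rip-up clasts NO; rootlets NO; bioturbation NO; salt casts yes; cross-bedding NO; rounding high yes
(D) debris-flow fan — matrix-supported yes (through bioturbation → sorting good → matrix-supported); organic content low yes; rip-up clasts yes; rootlets yes; bioturbation yes; salt casts yes; cross-bedding yes; rounding high yes
(E) fluvial channel — matrix-supported yes; organic content low yes; rip-up clasts NO; rootlets yes; bioturbation yes; salt casts NO; cross-bedding yes; rounding high NO
(D) alone accounts for all the evidence.

D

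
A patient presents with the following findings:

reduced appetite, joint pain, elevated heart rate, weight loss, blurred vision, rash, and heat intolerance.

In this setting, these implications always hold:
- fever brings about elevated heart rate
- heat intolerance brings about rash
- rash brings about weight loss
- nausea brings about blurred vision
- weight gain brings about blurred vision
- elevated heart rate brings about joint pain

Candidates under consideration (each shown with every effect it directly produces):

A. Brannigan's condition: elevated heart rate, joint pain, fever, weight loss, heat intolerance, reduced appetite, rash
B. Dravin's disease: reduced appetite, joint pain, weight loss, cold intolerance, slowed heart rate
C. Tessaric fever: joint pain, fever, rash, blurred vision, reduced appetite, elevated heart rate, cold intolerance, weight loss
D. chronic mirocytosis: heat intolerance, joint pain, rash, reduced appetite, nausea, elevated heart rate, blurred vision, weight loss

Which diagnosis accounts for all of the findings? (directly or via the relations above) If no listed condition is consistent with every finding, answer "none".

D

Checking each candidate against the observations:
(A) Brannigan's condition — reduced appetite +; joint pain +; elevated heart rate +; weight loss +; blurred vision -; rash +; heat intolerance +
(B) Dravin's disease — reduced appetite +; joint pain +; elevated heart rate -; weight loss +; blurred vision -; rash -; heat intolerance -
(C) Tessaric fever — fails on heat intolerance (predicts cold intolerance, not heat intolerance)
(D) chronic mirocytosis — reduced appetite +; joint pain +; elevated heart rate +; weight loss +; blurred vision +; rash +; heat intolerance +
Only (D) is consistent with every observation.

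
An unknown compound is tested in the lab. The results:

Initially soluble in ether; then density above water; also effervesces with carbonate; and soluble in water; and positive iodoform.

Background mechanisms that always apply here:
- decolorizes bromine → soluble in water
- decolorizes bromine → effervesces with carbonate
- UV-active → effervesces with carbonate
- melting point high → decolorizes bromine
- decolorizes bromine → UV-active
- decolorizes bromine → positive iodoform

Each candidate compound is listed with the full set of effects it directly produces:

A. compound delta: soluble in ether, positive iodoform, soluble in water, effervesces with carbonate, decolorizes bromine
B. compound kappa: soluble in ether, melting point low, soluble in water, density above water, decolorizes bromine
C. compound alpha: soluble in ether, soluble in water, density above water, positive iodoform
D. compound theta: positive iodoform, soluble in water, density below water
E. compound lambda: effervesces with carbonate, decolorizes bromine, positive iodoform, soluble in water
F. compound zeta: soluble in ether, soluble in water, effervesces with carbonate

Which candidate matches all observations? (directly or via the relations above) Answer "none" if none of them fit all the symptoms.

B

Per-candidate check:
(A) compound delta — soluble in ether +; density above water -; effervesces with carbonate +; soluble in water +; positive iodoform +
(B) compound kappa — soluble in ether +; density above water +; effervesces with carbonate + (through decolorizes bromine → effervesces with carbonate); soluble in water +; positive iodoform + (through decolorizes bromine → positive iodoform)
(C) compound alpha — soluble in ether +; density above water +; effervesces with carbonate -; soluble in water +; positive iodoform +
(D) compound theta — fails on soluble in ether, density above water, effervesces with carbonate (predicts density below water, not density above water)
(E) compound lambda — soluble in ether -; density above water -; effervesces with carbonate +; soluble in water +; positive iodoform +
(F) compound zeta — soluble in ether +; density above water -; effervesces with carbonate +; soluble in water +; positive iodoform -
(B) alone accounts for all the evidence.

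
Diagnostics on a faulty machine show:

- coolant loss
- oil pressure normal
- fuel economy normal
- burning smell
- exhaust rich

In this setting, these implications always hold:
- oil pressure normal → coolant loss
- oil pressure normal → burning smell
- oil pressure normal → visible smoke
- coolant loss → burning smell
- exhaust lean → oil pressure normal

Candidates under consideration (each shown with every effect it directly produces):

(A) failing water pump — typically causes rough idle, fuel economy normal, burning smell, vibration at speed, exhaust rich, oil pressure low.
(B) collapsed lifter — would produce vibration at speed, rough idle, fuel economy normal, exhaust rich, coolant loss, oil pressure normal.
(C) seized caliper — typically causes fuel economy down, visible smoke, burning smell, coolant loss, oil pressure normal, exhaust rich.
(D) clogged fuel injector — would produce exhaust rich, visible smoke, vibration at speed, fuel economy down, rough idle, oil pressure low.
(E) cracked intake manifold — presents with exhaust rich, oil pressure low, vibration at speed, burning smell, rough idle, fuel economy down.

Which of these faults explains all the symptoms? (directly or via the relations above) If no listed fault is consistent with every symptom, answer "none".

B

Testing each hypothesis:
(A) failing water pump — fails on coolant loss, oil pressure normal (predicts oil pressure low, not oil pressure normal)
(B) collapsed lifter — accounts for every observation (burning smell via oil pressure normal → burning smell)
(C) seized caliper — coolant loss match; oil pressure normal match; fuel economy normal miss; burning smell match; exhaust rich match
(D) clogged fuel injector — fails on coolant loss, oil pressure normal, fuel economy normal, burning smell (predicts oil pressure low, not oil pressure normal; predicts fuel economy down, not fuel economy normal)
(E) cracked intake manifold — fails on coolant loss, oil pressure normal, fuel economy normal (predicts oil pressure low, not oil pressure normal; predicts fuel economy down, not fuel economy normal)
(B) alone accounts for all the evidence.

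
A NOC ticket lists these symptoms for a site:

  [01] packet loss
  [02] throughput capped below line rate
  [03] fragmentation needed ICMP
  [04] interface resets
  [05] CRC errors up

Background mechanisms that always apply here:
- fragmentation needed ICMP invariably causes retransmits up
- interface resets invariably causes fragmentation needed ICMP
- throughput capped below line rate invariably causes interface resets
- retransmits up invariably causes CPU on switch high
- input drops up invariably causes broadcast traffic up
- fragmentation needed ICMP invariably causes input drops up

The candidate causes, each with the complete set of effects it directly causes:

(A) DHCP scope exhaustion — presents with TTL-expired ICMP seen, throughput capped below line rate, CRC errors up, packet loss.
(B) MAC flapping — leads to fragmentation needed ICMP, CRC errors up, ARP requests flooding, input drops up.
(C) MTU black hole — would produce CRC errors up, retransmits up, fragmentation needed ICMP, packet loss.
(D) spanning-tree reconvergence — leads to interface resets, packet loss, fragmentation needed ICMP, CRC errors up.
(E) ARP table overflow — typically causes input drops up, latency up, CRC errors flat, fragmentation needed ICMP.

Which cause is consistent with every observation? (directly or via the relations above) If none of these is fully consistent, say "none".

For each candidate, compare predicted effects to what was observed:
(A) DHCP scope exhaustion — accounts for every observation (fragmentation needed ICMP by throughput capped below line rate → interface resets → fragmentation needed ICMP)
(B) MAC flapping — does not account for packet loss, throughput capped below line rate, interface resets
(C) MTU black hole — packet loss yes; throughput capped below line rate NO; fragmentation needed ICMP yes; interface resets NO; CRC errors up yes
(D) spanning-tree reconvergence — packet loss yes; throughput capped below line rate NO; fragmentation needed ICMP yes; interface resets yes; CRC errors up yes
(E) ARP table overflow — fails on packet loss, throughput capped below line rate, interface resets, CRC errors up (predicts CRC errors flat, not CRC errors up)
(A) is the only candidate with no mismatches.

A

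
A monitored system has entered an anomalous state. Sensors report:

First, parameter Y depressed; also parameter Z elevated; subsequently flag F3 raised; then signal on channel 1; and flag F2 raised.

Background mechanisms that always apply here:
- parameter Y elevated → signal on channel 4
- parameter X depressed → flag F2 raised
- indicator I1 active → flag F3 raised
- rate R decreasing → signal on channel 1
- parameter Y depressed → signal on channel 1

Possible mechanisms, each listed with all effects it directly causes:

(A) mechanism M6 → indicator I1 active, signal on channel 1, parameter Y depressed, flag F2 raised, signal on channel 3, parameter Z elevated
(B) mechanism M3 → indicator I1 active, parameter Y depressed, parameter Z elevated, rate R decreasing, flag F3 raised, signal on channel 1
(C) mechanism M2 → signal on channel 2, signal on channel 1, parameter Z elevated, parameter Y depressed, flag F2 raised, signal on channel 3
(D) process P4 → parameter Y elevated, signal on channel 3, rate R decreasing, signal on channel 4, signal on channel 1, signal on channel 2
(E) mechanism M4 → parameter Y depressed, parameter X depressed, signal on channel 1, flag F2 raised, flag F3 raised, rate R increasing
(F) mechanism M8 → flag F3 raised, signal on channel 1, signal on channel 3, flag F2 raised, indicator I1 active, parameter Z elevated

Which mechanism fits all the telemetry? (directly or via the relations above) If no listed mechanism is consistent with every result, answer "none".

Checking each candidate against the observations:
(A) mechanism M6 — accounts for every observation (flag F3 raised through indicator I1 active → flag F3 raised)
(B) mechanism M3 — parameter Y depressed match; parameter Z elevated match; flag F3 raised match; signal on channel 1 match; flag F2 raised miss
(C) mechanism M2 — does not account for flag F3 raised
(D) process P4 — fails on parameter Y depressed, parameter Z elevated, flag F3 raised, flag F2 raised (predicts parameter Y elevated, not parameter Y depressed)
(E) mechanism M4 — parameter Y depressed match; parameter Z elevated miss; flag F3 raised match; signal on channel 1 match; flag F2 raised match
(F) mechanism M8 — does not account for parameter Y depressed
(A) alone accounts for all the evidence.

A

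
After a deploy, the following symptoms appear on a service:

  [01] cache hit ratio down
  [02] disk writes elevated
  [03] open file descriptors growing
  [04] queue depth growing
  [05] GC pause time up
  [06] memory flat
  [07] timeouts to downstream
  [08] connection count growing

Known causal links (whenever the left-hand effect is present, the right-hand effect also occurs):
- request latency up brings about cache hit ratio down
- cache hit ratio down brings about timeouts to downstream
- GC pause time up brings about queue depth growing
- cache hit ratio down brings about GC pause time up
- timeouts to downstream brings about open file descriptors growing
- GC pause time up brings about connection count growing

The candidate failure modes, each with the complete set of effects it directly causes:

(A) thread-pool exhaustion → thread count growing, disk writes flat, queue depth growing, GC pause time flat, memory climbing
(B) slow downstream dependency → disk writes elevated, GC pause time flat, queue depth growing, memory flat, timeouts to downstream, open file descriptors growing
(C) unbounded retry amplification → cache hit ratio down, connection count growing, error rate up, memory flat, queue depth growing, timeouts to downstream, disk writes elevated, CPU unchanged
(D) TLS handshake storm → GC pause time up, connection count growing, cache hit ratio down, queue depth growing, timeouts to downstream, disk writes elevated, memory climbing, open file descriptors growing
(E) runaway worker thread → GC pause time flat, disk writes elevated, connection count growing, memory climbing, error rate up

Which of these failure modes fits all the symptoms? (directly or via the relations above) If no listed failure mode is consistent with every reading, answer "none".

Testing each hypothesis:
(A) thread-pool exhaustion — cache hit ratio down -; disk writes elevated -; open file descriptors growing -; queue depth growing +; GC pause time up -; memory flat -; timeouts to downstream -; connection count growing -
(B) slow downstream dependency — cache hit ratio down -; disk writes elevated +; open file descriptors growing +; queue depth growing +; GC pause time up -; memory flat +; timeouts to downstream +; connection count growing -
(C) unbounded retry amplification — cache hit ratio down +; disk writes elevated +; open file descriptors growing + (through timeouts to downstream → open file descriptors growing); queue depth growing +; GC pause time up + (through cache hit ratio down → GC pause time up); memory flat +; timeouts to downstream +; connection count growing +
(D) TLS handshake storm — cache hit ratio down +; disk writes elevated +; open file descriptors growing +; queue depth growing +; GC pause time up +; memory flat -; timeouts to downstream +; connection count growing +
(E) runaway worker thread — fails on cache hit ratio down, open file descriptors growing, queue depth growing, GC pause time up, memory flat, timeouts to downstream (predicts GC pause time flat, not GC pause time up; predicts memory climbing, not memory flat)
(C) is the only candidate with no mismatches.

C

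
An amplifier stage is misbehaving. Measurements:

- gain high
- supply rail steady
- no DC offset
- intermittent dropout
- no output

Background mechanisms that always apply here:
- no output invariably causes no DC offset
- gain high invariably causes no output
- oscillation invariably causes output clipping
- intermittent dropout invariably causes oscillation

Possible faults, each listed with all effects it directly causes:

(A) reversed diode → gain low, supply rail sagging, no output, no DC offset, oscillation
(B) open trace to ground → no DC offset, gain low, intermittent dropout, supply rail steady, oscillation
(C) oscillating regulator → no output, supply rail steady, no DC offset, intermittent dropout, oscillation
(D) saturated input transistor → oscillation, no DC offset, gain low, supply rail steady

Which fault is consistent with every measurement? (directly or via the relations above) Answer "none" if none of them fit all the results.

Testing each hypothesis:
(A) reversed diode — gain high -; supply rail steady -; no DC offset +; intermittent dropout -; no output +
(B) open trace to ground — gain high -; supply rail steady +; no DC offset +; intermittent dropout +; no output -
(C) oscillating regulator — gain high -; supply rail steady +; no DC offset +; intermittent dropout +; no output +
(D) saturated input transistor — gain high -; supply rail steady +; no DC offset +; intermittent dropout -; no output -
None of the listed candidates fits everything.

none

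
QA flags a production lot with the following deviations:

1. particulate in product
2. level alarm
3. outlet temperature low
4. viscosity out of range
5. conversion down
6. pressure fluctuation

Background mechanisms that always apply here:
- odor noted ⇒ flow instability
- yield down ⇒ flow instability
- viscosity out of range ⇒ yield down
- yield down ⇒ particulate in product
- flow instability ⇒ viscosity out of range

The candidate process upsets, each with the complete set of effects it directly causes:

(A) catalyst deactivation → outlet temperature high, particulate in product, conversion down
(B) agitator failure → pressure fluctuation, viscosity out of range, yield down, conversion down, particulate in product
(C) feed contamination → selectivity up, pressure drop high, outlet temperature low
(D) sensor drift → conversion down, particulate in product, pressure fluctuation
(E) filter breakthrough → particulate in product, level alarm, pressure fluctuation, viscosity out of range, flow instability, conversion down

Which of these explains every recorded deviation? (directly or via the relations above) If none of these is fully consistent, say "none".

none

Per-candidate check:
(A) catalyst deactivation — particulate in product +; level alarm -; outlet temperature low -; viscosity out of range -; conversion down +; pressure fluctuation -
(B) agitator failure — particulate in product +; level alarm -; outlet temperature low -; viscosity out of range +; conversion down +; pressure fluctuation +
(C) feed contamination — does not account for particulate in product, level alarm, viscosity out of range, conversion down, pressure fluctuation
(D) sensor drift — particulate in product +; level alarm -; outlet temperature low -; viscosity out of range -; conversion down +; pressure fluctuation +
(E) filter breakthrough — does not account for outlet temperature low
Every candidate fails on at least one observation.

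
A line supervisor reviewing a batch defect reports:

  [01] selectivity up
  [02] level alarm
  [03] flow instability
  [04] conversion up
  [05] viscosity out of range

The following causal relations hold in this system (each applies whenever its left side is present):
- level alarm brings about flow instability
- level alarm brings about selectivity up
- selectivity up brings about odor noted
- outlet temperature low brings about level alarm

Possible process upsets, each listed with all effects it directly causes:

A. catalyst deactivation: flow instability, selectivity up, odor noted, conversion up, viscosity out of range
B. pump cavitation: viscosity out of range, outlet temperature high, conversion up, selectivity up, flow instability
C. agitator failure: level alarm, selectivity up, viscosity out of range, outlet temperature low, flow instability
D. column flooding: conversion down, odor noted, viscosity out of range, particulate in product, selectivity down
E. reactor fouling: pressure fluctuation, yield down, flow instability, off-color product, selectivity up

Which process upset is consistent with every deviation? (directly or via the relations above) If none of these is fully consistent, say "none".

Testing each hypothesis:
(A) catalyst deactivation — does not account for level alarm
(B) pump cavitation — does not account for level alarm
(C) agitator failure — selectivity up +; level alarm +; flow instability +; conversion up -; viscosity out of range +
(D) column flooding — selectivity up -; level alarm -; flow instability -; conversion up -; viscosity out of range +
(E) reactor fouling — does not account for level alarm, conversion up, viscosity out of range
No candidate is consistent with all observations.

none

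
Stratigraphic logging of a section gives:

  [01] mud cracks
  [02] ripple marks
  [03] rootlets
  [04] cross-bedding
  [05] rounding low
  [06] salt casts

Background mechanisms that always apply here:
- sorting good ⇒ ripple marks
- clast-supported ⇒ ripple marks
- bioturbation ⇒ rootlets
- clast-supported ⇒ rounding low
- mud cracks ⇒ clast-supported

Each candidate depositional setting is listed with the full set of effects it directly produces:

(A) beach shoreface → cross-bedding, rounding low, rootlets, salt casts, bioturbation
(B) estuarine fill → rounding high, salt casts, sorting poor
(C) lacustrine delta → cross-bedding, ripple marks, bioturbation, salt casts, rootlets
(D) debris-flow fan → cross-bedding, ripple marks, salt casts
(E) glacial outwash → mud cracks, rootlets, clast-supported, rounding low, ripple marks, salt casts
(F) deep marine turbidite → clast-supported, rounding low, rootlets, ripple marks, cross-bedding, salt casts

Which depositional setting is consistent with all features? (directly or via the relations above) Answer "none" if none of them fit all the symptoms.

Checking each candidate against the observations:
(A) beach shoreface — mud cracks ✗; ripple marks ✗; rootlets ✓; cross-bedding ✓; rounding low ✓; salt casts ✓
(B) estuarine fill — mud cracks ✗; ripple marks ✗; rootlets ✗; cross-bedding ✗; rounding low ✗; salt casts ✓
(C) lacustrine delta — mud cracks ✗; ripple marks ✓; rootlets ✓; cross-bedding ✓; rounding low ✗; salt casts ✓
(D) debris-flow fan — does not account for mud cracks, rootlets, rounding low
(E) glacial outwash — mud cracks ✓; ripple marks ✓; rootlets ✓; cross-bedding ✗; rounding low ✓; salt casts ✓
(F) deep marine turbidite — mud cracks ✗; ripple marks ✓; rootlets ✓; cross-bedding ✓; rounding low ✓; salt casts ✓
Every candidate fails on at least one observation.

none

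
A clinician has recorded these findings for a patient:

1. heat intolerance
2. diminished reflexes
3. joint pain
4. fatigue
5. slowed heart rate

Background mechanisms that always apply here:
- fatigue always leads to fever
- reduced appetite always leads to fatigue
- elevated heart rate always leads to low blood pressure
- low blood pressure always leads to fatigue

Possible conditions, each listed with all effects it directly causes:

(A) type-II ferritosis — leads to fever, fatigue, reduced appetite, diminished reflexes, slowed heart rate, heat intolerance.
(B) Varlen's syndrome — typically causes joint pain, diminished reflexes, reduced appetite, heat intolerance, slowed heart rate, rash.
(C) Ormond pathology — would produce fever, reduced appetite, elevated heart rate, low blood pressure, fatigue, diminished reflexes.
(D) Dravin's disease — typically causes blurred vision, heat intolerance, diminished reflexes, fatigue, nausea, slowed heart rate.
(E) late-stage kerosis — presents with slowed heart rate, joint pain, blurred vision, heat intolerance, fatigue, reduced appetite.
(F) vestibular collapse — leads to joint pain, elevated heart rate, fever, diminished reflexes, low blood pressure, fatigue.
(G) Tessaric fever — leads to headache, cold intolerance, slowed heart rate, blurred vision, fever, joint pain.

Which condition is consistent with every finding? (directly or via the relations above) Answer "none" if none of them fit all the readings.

B

Testing each hypothesis:
(A) type-II ferritosis — does not account for joint pain
(B) Varlen's syndrome — heat intolerance ✓; diminished reflexes ✓; joint pain ✓; fatigue ✓ (via reduced appetite → fatigue); slowed heart rate ✓
(C) Ormond pathology — heat intolerance ✗; diminished reflexes ✓; joint pain ✗; fatigue ✓; slowed heart rate ✗
(D) Dravin's disease — heat intolerance ✓; diminished reflexes ✓; joint pain ✗; fatigue ✓; slowed heart rate ✓
(E) late-stage kerosis — heat intolerance ✓; diminished reflexes ✗; joint pain ✓; fatigue ✓; slowed heart rate ✓
(F) vestibular collapse — fails on heat intolerance, slowed heart rate (predicts elevated heart rate, not slowed heart rate)
(G) Tessaric fever — fails on heat intolerance, diminished reflexes, fatigue (predicts cold intolerance, not heat intolerance)
Only (B) is consistent with every observation.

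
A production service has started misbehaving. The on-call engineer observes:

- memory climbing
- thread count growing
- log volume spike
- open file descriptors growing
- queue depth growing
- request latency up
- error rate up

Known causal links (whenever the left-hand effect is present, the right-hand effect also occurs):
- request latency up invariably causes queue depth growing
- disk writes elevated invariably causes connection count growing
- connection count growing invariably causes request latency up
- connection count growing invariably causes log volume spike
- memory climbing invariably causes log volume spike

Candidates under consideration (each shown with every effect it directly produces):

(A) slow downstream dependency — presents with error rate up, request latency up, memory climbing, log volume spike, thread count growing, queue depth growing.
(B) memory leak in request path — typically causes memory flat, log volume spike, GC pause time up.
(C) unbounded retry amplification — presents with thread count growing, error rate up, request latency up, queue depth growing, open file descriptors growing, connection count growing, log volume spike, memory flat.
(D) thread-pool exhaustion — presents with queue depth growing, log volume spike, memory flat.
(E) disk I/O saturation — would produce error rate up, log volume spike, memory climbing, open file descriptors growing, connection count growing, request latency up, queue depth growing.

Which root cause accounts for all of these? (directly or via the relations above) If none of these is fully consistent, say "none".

none

Checking each candidate against the observations:
(A) slow downstream dependency — does not account for open file descriptors growing
(B) memory leak in request path — fails on memory climbing, thread count growing, open file descriptors growing, queue depth growing, request latency up, error rate up (predicts memory flat, not memory climbing)
(C) unbounded retry amplification — fails on memory climbing (predicts memory flat, not memory climbing)
(D) thread-pool exhaustion — fails on memory climbing, thread count growing, open file descriptors growing, request latency up, error rate up (predicts memory flat, not memory climbing)
(E) disk I/O saturation — does not account for thread count growing
No candidate is consistent with all observations.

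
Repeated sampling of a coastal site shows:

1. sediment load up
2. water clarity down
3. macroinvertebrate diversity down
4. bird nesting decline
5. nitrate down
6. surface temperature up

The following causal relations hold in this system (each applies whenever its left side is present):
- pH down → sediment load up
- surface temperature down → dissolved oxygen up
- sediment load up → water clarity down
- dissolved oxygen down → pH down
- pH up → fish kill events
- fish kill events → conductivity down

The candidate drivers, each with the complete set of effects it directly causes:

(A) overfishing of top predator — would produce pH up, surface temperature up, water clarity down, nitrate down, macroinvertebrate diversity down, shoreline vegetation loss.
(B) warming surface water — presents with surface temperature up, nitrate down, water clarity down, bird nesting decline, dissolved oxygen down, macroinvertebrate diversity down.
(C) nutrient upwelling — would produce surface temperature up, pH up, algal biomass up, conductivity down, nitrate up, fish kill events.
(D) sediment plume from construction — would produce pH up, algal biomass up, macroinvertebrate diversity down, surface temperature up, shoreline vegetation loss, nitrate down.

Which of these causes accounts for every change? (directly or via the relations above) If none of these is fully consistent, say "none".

B

Testing each hypothesis:
(A) overfishing of top predator — does not account for sediment load up, bird nesting decline
(B) warming surface water — sediment load up match (by dissolved oxygen down → pH down → sediment load up); water clarity down match; macroinvertebrate diversity down match; bird nesting decline match; nitrate down match; surface temperature up match
(C) nutrient upwelling — fails on sediment load up, water clarity down, macroinvertebrate diversity down, bird nesting decline, nitrate down (predicts nitrate up, not nitrate down)
(D) sediment plume from construction — does not account for sediment load up, water clarity down, bird nesting decline
(B) is the only candidate with no mismatches.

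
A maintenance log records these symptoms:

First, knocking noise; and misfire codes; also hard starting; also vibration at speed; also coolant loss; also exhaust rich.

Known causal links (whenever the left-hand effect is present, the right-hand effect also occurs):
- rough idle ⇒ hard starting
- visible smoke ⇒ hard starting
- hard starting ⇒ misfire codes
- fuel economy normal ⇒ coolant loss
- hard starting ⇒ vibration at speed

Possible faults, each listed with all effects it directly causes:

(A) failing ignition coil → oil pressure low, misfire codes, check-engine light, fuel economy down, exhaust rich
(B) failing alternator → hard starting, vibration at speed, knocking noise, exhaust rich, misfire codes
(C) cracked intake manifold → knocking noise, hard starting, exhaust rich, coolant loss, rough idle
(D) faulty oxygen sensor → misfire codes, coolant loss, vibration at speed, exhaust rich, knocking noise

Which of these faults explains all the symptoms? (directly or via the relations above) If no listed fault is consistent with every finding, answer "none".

Testing each hypothesis:
(A) failing ignition coil — knocking noise -; misfire codes +; hard starting -; vibration at speed -; coolant loss -; exhaust rich +
(B) failing alternator — does not account for coolant loss
(C) cracked intake manifold — accounts for every observation (misfire codes by hard starting → misfire codes)
(D) faulty oxygen sensor — knocking noise +; misfire codes +; hard starting -; vibration at speed +; coolant loss +; exhaust rich +
Only (C) is consistent with every observation.

C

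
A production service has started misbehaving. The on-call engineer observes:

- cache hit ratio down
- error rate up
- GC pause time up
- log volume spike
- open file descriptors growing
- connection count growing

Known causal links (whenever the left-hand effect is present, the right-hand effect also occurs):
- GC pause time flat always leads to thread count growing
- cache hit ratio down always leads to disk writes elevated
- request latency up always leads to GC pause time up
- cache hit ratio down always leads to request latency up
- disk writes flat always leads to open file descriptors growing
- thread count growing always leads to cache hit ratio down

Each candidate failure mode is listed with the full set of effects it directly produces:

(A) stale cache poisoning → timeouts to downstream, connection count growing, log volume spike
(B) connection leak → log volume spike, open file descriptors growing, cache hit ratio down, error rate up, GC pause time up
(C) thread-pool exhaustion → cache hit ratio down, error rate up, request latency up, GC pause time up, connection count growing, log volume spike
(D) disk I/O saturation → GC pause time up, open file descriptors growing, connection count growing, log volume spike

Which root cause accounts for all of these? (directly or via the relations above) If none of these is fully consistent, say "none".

none

Per-candidate check:
(A) stale cache poisoning — does not account for cache hit ratio down, error rate up, GC pause time up, open file descriptors growing
(B) connection leak — cache hit ratio down +; error rate up +; GC pause time up +; log volume spike +; open file descriptors growing +; connection count growing -
(C) thread-pool exhaustion — cache hit ratio down +; error rate up +; GC pause time up +; log volume spike +; open file descriptors growing -; connection count growing +
(D) disk I/O saturation — cache hit ratio down -; error rate up -; GC pause time up +; log volume spike +; open file descriptors growing +; connection count growing +
No candidate is consistent with all observations.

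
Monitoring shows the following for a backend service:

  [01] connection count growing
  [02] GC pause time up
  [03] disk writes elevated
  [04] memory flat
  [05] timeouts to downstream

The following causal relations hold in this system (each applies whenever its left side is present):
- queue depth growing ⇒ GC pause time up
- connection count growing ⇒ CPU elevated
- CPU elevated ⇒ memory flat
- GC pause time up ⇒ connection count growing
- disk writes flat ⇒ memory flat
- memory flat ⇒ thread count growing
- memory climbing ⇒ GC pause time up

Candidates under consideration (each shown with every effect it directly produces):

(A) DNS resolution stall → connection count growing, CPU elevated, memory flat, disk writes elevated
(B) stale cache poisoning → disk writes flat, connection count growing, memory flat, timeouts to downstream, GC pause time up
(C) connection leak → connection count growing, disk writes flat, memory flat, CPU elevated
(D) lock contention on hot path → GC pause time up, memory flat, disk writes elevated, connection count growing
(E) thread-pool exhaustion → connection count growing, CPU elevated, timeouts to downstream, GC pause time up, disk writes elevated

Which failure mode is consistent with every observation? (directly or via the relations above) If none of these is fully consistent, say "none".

E

Testing each hypothesis:
(A) DNS resolution stall — does not account for GC pause time up, timeouts to downstream
(B) stale cache poisoning — connection count growing yes; GC pause time up yes; disk writes elevated NO; memory flat yes; timeouts to downstream yes
(C) connection leak — connection count growing yes; GC pause time up NO; disk writes elevated NO; memory flat yes; timeouts to downstream NO
(D) lock contention on hot path — does not account for timeouts to downstream
(E) thread-pool exhaustion — accounts for every observation (memory flat by CPU elevated → memory flat)
(E) is the only candidate with no mismatches.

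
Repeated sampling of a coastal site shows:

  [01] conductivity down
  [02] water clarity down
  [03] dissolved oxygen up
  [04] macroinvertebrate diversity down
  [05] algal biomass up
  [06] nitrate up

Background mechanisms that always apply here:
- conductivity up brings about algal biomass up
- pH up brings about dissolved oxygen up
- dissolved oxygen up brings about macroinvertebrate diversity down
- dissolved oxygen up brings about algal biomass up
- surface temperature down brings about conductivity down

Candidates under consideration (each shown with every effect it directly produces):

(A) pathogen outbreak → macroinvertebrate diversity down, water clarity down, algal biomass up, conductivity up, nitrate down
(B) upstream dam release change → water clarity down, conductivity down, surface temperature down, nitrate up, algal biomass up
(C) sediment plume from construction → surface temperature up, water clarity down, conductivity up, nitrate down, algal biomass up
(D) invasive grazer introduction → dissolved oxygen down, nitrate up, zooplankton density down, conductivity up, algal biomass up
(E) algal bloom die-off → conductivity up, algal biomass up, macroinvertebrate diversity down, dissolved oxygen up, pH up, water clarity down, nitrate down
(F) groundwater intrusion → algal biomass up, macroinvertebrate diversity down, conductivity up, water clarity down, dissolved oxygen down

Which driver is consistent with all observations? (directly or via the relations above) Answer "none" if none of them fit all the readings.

Checking each candidate against the observations:
(A) pathogen outbreak — fails on conductivity down, dissolved oxygen up, nitrate up (predicts conductivity up, not conductivity down; predicts nitrate down, not nitrate up)
(B) upstream dam release change — does not account for dissolved oxygen up, macroinvertebrate diversity down
(C) sediment plume from construction — fails on conductivity down, dissolved oxygen up, macroinvertebrate diversity down, nitrate up (predicts conductivity up, not conductivity down; predicts nitrate down, not nitrate up)
(D) invasive grazer introduction — conductivity down miss; water clarity down miss; dissolved oxygen up miss; macroinvertebrate diversity down miss; algal biomass up match; nitrate up match
(E) algal bloom die-off — fails on conductivity down, nitrate up (predicts conductivity up, not conductivity down; predicts nitrate down, not nitrate up)
(F) groundwater intrusion — conductivity down miss; water clarity down match; dissolved oxygen up miss; macroinvertebrate diversity down match; algal biomass up match; nitrate up miss
No candidate is consistent with all observations.

none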